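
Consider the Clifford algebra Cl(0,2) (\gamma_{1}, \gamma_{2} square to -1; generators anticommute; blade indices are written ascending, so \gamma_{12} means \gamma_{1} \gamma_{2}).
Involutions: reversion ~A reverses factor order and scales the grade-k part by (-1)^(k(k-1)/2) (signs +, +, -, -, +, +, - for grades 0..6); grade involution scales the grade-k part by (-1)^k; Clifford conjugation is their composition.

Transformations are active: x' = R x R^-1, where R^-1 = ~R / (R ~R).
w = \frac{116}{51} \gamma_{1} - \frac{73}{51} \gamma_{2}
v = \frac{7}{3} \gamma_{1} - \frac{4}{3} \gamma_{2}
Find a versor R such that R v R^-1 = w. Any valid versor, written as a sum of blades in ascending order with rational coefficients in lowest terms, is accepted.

Since q(v) = q(w) = -\frac{65}{9}, the sum R = v + w = \frac{235}{51} \gamma_{1} - \frac{47}{17} \gamma_{2} does the job whenever invertible.
Answer: \frac{235}{51} \gamma_{1} - \frac{47}{17} \gamma_{2}


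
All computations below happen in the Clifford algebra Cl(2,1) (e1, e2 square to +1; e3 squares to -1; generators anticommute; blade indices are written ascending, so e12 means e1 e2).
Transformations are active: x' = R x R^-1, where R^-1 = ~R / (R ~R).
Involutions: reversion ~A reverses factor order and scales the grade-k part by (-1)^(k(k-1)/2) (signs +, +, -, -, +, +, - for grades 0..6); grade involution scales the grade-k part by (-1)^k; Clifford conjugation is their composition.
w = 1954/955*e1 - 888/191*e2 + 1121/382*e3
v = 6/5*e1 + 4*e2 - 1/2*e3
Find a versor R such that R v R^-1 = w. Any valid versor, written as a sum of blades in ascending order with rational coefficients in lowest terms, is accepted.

Construction: equal norms (both 1719/100) license R = v + w = 620/191*e1 - 124/191*e2 + 465/191*e3 — nothing changes along that direction, while (v - w)/2 changes sign, so v maps onto w.
Answer: 620/191*e1 - 124/191*e2 + 465/191*e3


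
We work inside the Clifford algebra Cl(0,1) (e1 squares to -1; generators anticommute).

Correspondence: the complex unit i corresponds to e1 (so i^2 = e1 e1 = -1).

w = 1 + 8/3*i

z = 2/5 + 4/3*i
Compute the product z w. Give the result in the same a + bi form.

In blades: z = 2/5 + 4/3*e1, w = 1 + 8/3*e1.
Distribute z over w term by term (generator squares from the signature, products reordered to ascending indices): (2/5)*w = 2/5 + 16/15*e1; (4/3*e1)*w = -32/9 + 4/3*e1.
Sum: -142/45 + 12/5*e1; translating back through the correspondence:
Answer: -142/45 + 12/5*i


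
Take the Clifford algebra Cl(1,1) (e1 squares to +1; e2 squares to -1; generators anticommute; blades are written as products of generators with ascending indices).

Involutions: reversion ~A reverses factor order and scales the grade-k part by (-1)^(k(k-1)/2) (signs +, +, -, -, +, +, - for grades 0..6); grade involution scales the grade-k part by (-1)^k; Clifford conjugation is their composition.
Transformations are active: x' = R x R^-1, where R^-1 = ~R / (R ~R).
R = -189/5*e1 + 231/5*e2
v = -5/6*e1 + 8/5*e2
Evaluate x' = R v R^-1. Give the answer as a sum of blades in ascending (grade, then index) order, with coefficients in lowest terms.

~R = -189/5*e1 + 231/5*e2, and R ~R = -3528/5, so R^-1 = ~R / (-3528/5).
R v = -2121/50 - 1099/50*e1 e2
Answer: -2227/600*e1 + 791/200*e2


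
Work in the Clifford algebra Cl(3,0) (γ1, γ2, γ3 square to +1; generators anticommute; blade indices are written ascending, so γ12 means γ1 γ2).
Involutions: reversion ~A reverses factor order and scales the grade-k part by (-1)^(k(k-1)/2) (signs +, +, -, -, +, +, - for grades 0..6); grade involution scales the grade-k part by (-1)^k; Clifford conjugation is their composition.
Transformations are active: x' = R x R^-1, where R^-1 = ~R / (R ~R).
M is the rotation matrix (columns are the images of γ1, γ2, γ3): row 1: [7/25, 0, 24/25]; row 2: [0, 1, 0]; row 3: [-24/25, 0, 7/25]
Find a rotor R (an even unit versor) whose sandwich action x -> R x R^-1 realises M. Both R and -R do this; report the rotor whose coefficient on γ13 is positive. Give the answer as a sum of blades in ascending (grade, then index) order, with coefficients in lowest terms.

Method: write R = a + b12*γ12 + b13*γ13 + b23*γ23 with a^2 + b12^2 + b13^2 + b23^2 = 1 (so R^-1 = ~R). Expanding the columns R e_j ~R gives tr M = 4a^2 - 1 and, from the antisymmetric part, M21 - M12 = -4a*b12, M13 - M31 = 4a*b13, M32 - M23 = -4a*b23.
Here tr M = 39/25, so a^2 = (1 + tr M)/4 = 16/25 and a = ±4/5. Taking a = 4/5: M21 - M12 = 0, M13 - M31 = 48/25, M32 - M23 = 0, giving b12 = 0, b13 = 3/5, b23 = 0, i.e. R = 4/5 + 3/5*γ13.
Its γ13 coefficient is already positive.
Answer: 4/5 + 3/5*γ13. Key observation: the double cover Spin(3) -> SO(3) sends R and -R to the same matrix (trace 39/25 here), so the stated sign of the γ13 coefficient is what selects one sheet.


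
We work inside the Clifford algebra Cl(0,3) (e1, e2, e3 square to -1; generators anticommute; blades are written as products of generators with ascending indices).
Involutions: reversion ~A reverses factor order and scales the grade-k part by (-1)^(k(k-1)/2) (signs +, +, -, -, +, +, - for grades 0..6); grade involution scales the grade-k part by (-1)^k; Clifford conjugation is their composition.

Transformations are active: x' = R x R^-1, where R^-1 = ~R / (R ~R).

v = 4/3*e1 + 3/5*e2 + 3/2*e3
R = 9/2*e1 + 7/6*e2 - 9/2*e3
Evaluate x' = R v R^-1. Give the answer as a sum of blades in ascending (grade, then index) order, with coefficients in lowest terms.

~R = 9/2*e1 + 7/6*e2 - 9/2*e3, and R ~R = -1507/36, so R^-1 = ~R / (-1507/36).
R v = 1/20 + 103/90*e1 e2 + 51/4*e1 e3 + 89/20*e2 e3
Answer: -30383/22605*e1 - 4542/7535*e2 - 22443/15070*e3


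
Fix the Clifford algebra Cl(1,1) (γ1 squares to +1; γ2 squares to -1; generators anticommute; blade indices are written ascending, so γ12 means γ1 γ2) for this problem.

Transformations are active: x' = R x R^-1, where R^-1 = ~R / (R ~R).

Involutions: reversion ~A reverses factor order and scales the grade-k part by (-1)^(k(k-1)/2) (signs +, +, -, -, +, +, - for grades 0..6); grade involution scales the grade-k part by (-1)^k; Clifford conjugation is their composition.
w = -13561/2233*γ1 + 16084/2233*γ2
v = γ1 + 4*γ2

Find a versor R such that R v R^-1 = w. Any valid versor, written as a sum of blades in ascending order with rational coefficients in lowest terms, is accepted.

R = v + w = -11328/2233*γ1 + 25016/2233*γ2 works: the equal norms (-15) guarantee its sandwich swaps v into w.
Answer: -11328/2233*γ1 + 25016/2233*γ2


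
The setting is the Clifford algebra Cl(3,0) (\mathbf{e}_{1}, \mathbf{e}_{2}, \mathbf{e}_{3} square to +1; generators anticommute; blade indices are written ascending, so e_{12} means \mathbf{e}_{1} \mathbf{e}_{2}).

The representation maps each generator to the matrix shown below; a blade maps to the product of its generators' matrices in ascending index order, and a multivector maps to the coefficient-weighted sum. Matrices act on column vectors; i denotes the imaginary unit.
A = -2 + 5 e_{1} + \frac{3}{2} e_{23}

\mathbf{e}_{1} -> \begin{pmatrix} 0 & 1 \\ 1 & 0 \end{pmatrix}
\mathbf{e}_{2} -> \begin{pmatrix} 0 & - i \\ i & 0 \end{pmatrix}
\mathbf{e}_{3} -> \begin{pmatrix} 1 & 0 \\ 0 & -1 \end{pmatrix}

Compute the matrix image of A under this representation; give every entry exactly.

Bivector images (products of the table entries): rho(e_{23}) = rho(\mathbf{e}_{2})rho(\mathbf{e}_{3}) = \begin{pmatrix} 0 & i \\ i & 0 \end{pmatrix}.
M = (-2)*1 + (5)*rho(e_{1}) + (\frac{3}{2})*rho(e_{23}), summed entrywise (1 is the identity matrix):
Answer: \begin{pmatrix} -2 & 5 + \frac{3 i}{2} \\ 5 + \frac{3 i}{2} & -2 \end{pmatrix}


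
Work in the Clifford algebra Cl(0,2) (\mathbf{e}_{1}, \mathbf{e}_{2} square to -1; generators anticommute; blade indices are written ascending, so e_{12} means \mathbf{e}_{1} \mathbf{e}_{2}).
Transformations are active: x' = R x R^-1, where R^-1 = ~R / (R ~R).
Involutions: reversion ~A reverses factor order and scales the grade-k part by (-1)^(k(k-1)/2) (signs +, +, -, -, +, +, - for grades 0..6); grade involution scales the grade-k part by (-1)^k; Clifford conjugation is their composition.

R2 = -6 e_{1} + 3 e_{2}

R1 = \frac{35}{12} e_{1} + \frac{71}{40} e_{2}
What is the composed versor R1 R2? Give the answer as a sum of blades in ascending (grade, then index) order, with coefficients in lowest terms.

Distribute over the terms of R1 (each basis-blade product reordered to ascending indices, repeated generators contracted through their squares):
(\frac{35}{12} e_{1}) R2 = \frac{35}{2} + \frac{35}{4} e_{12}
(\frac{71}{40} e_{2}) R2 = -\frac{213}{40} + \frac{213}{20} e_{12}
Summing the partial products and collecting blades:
Answer: \frac{487}{40} + \frac{97}{5} e_{12}


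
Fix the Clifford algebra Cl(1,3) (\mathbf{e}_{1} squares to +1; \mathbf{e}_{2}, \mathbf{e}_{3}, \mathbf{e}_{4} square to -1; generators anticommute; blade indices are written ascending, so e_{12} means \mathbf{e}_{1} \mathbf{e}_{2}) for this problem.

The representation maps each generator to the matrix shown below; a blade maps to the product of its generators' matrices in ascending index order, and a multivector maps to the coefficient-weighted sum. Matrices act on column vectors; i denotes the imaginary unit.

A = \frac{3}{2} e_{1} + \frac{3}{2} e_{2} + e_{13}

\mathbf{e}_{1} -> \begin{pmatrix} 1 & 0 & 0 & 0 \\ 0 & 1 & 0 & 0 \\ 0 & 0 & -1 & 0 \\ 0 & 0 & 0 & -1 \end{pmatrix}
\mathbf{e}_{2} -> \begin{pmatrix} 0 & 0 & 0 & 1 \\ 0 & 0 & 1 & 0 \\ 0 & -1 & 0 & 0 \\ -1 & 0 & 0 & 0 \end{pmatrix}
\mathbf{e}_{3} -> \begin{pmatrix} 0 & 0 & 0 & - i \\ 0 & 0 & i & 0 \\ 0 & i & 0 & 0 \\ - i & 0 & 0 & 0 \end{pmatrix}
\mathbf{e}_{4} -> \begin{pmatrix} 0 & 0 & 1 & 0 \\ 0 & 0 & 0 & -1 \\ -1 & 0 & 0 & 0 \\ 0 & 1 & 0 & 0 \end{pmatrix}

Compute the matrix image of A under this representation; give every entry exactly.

Bivector images (products of the table entries): rho(e_{13}) = rho(\mathbf{e}_{1})rho(\mathbf{e}_{3}) = \begin{pmatrix} 0 & 0 & 0 & - i \\ 0 & 0 & i & 0 \\ 0 & - i & 0 & 0 \\ i & 0 & 0 & 0 \end{pmatrix}.
M = (\frac{3}{2})*rho(e_{1}) + (\frac{3}{2})*rho(e_{2}) + (1)*rho(e_{13}), summed entrywise:
Answer: \begin{pmatrix} \frac{3}{2} & 0 & 0 & \frac{3}{2} - i \\ 0 & \frac{3}{2} & \frac{3}{2} + i & 0 \\ 0 & - \frac{3}{2} - i & - \frac{3}{2} & 0 \\ - \frac{3}{2} + i & 0 & 0 & - \frac{3}{2} \end{pmatrix}


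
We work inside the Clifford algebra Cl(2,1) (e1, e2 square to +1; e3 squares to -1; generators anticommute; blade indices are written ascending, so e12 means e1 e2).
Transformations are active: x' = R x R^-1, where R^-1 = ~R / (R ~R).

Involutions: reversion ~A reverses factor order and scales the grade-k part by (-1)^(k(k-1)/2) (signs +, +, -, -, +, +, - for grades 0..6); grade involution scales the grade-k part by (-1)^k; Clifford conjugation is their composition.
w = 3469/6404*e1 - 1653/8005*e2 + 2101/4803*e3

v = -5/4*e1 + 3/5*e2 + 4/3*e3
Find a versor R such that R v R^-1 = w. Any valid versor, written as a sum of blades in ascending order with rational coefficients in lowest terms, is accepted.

A norm check does it: q(v) = q(w) = 521/3600, hence R = v + w = -1134/1601*e1 + 630/1601*e2 + 2835/1601*e3 realises the map — parallel part kept, (v - w)/2 negated, v carried to w.
Answer: -1134/1601*e1 + 630/1601*e2 + 2835/1601*e3


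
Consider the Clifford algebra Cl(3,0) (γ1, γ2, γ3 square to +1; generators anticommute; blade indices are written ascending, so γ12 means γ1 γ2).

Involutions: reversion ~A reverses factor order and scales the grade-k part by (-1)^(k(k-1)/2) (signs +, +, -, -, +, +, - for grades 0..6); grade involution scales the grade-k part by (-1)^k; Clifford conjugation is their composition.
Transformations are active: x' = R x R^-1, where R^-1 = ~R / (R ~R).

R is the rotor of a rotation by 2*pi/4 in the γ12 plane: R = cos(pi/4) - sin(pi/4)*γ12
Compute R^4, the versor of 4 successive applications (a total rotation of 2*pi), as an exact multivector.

Because a rotor carries half the rotation angle, composing 4 copies of this γ12-plane rotor multiplies the phase: 4*(pi/4) = pi, hence R^4 = cos(pi) - sin(pi)*γ12.
cos(pi) = -1 and sin(pi) = 0, so R^4 = -1. The total rotation 2*pi is 1 full turn, so every vector returns to itself, yet the rotor is -1, on the OTHER sheet of the double cover (an odd number of 2*pi turns).
Answer: -1


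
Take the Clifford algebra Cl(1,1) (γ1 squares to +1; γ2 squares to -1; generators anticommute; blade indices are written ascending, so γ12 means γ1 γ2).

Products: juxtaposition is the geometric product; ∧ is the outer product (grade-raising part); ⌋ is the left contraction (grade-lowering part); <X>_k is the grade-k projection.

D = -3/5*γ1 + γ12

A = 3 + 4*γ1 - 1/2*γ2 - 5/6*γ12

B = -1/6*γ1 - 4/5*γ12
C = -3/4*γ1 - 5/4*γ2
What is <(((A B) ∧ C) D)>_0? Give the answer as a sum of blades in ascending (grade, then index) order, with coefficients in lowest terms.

step 1: -1/10*γ1 - 601/180*γ2 - 149/60*γ12
step 2: -571/240*γ12
step 3: -571/240 - 571/400*γ2
step 4: -571/240
Answer: -571/240


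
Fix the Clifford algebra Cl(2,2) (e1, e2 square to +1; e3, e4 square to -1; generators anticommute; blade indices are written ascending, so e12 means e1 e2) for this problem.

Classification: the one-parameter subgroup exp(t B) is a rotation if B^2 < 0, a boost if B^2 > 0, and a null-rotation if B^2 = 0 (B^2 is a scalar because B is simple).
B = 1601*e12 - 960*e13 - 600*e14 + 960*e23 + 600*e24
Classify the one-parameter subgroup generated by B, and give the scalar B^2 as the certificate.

B^2 term by term: the squares give (1601)^2*(e12)^2 + (-960)^2*(e13)^2 + (-600)^2*(e14)^2 + (960)^2*(e23)^2 + (600)^2*(e24)^2 = 2563201*(-1) + 921600*(+1) + 360000*(+1) + 921600*(+1) + 360000*(+1) = -1 (each basis 2-blade squares to minus the product of its generators' squares); cross terms between blades sharing an index anticommute and cancel; the commuting (index-disjoint) pairs give grade-4 terms 2*c*c'*(blade product), which cancel blade by blade — e1234: 1152000 - 1152000 = 0 — confirming B is simple. So B^2 = -1.
Answer: rotation, certificate B^2 = -1. Why this suffices: the scalar -1 survives any versor conjugation, so its sign alone determines the class however B is presented.


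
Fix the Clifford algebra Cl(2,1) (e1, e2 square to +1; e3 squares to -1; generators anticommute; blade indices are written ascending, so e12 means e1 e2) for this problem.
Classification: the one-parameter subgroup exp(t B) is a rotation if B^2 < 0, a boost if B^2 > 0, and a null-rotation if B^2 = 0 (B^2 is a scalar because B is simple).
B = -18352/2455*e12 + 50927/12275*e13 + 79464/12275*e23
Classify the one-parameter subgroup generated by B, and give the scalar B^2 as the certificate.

B^2 term by term: the squares give (-18352/2455)^2*(e12)^2 + (50927/12275)^2*(e13)^2 + (79464/12275)^2*(e23)^2 = 336795904/6027025*(-1) + 2593559329/150675625*(+1) + 6314527296/150675625*(+1) = 81/25 (each basis 2-blade squares to minus the product of its generators' squares); cross terms between blades sharing an index anticommute and cancel. So B^2 = 81/25.
Answer: boost, certificate B^2 = 81/25. The class reads off the invariant scalar 81/25 directly.


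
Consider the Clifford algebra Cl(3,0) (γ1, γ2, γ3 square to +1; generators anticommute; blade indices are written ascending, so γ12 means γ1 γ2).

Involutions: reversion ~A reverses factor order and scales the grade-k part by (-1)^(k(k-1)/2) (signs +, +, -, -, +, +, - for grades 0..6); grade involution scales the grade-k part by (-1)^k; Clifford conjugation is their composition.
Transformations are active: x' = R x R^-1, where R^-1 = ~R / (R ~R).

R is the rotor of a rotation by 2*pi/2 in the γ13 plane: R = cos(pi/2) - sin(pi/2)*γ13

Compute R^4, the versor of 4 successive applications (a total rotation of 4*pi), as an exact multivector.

Half-angle bookkeeping: 4 applications in γ13 add up to rotor phase 4*pi/2 = 2*pi, so R^4 = cos(2*pi) - sin(2*pi)*γ13.
cos(2*pi) = 1 and sin(2*pi) = 0, so R^4 = 1. The total rotation 4*pi is 2 full turns, so every vector returns to itself, yet the rotor is +1, back on the identity sheet (an even number of 2*pi turns).
Answer: 1


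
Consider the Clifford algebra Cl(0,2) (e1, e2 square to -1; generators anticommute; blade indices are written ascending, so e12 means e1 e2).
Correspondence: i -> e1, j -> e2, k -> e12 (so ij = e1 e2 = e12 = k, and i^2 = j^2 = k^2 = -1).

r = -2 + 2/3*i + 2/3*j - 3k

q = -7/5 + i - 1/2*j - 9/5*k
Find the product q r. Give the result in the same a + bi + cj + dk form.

In blades: q = -7/5 + e1 - 1/2*e2 - 9/5*e12, r = -2 + 2/3*e1 + 2/3*e2 - 3*e12.
Distribute q over r term by term (generator squares from the signature, products reordered to ascending indices): (-7/5)*r = 14/5 - 14/15*e1 - 14/15*e2 + 21/5*e12; (e1)*r = -2/3 - 2*e1 + 3*e2 + 2/3*e12; (-1/2*e2)*r = 1/3 + 3/2*e1 + e2 + 1/3*e12; (-9/5*e12)*r = -27/5 + 6/5*e1 - 6/5*e2 + 18/5*e12.
Sum: -44/15 - 7/30*e1 + 28/15*e2 + 44/5*e12; translating back through the correspondence:
Answer: -44/15 - 7/30*i + 28/15*j + 44/5*k


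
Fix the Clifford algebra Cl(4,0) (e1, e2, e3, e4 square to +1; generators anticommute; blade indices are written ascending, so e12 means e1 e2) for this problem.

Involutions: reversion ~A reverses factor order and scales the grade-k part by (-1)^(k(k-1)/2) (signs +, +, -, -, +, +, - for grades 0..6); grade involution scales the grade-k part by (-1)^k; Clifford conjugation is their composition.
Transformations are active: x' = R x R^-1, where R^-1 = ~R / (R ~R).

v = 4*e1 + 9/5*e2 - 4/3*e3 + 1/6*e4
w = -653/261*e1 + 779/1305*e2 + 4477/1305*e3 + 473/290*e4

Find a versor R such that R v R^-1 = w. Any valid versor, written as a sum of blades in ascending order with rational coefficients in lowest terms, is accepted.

R = v + w = 391/261*e1 + 3128/1305*e2 + 2737/1305*e3 + 782/435*e4 works: the equal norms (18941/900) guarantee its sandwich swaps v into w.
Answer: 391/261*e1 + 3128/1305*e2 + 2737/1305*e3 + 782/435*e4


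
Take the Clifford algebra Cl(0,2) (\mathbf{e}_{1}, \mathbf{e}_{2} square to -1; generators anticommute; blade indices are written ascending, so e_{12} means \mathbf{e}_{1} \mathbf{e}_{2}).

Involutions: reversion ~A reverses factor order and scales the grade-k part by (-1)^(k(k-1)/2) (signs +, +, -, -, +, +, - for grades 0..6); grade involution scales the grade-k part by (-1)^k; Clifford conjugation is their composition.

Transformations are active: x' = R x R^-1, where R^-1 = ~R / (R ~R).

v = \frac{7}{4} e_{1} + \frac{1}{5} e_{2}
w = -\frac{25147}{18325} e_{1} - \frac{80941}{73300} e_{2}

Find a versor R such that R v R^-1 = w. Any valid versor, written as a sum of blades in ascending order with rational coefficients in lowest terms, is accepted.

Reasoning: v^2 = w^2 = -\frac{1241}{400} since conjugation preserves the quadratic form; R = v + w = \frac{27687}{73300} e_{1} - \frac{66281}{73300} e_{2} is then valid when invertible, keeping its own part and reversing (v - w)/2.
Answer: \frac{27687}{73300} e_{1} - \frac{66281}{73300} e_{2}


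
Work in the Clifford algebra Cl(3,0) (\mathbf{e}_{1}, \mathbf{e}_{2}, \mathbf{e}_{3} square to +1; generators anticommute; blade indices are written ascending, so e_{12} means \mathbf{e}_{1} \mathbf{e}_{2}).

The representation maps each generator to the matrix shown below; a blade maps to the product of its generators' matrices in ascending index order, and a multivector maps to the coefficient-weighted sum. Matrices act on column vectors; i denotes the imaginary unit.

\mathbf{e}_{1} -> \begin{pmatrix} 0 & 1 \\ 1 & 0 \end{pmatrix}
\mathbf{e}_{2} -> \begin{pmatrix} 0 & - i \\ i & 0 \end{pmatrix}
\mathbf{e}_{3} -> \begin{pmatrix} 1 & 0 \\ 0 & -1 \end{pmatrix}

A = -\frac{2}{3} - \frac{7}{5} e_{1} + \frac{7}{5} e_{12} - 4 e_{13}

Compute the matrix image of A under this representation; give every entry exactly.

Bivector images (products of the table entries): rho(e_{12}) = rho(\mathbf{e}_{1})rho(\mathbf{e}_{2}) = \begin{pmatrix} i & 0 \\ 0 & - i \end{pmatrix}; rho(e_{13}) = rho(\mathbf{e}_{1})rho(\mathbf{e}_{3}) = \begin{pmatrix} 0 & -1 \\ 1 & 0 \end{pmatrix}.
M = (-\frac{2}{3})*1 + (-\frac{7}{5})*rho(e_{1}) + (\frac{7}{5})*rho(e_{12}) + (-4)*rho(e_{13}), summed entrywise (1 is the identity matrix):
Answer: \begin{pmatrix} - \frac{2}{3} + \frac{7 i}{5} & \frac{13}{5} \\ - \frac{27}{5} & - \frac{2}{3} - \frac{7 i}{5} \end{pmatrix}


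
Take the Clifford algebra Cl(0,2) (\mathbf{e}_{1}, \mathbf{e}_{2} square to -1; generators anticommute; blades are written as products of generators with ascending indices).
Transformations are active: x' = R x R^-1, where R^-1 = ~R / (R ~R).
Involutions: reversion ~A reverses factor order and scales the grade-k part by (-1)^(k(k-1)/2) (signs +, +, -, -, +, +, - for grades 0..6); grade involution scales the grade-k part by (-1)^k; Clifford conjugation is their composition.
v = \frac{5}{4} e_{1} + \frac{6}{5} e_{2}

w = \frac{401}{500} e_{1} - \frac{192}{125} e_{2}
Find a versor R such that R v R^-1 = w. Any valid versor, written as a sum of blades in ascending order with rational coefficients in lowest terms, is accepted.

Why this works: both vectors square to -\frac{1201}{400}, so q(v) = q(w) and R = v + w = \frac{513}{250} e_{1} - \frac{42}{125} e_{2} carries v to w — its own direction survives, the complement (v - w)/2 flips.
Answer: \frac{513}{250} e_{1} - \frac{42}{125} e_{2}


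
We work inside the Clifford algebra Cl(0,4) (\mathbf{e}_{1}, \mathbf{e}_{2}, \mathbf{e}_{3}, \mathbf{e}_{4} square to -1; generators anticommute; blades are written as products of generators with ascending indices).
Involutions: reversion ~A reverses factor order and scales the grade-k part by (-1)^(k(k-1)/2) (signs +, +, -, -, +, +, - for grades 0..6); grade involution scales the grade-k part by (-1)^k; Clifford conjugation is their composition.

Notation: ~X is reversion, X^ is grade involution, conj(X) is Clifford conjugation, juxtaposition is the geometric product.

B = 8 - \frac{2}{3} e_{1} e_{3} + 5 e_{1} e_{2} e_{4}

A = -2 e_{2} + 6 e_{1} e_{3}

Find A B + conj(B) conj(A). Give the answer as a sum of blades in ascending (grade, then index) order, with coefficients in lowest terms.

first term: 4 - 16 e_{2} + 48 e_{1} e_{3} - 10 e_{1} e_{4} - \frac{4}{3} e_{1} e_{2} e_{3} - 30 e_{2} e_{3} e_{4}
second term: 4 + 16 e_{2} - 48 e_{1} e_{3} + 10 e_{1} e_{4} - \frac{4}{3} e_{1} e_{2} e_{3} - 30 e_{2} e_{3} e_{4}
Answer: 8 - \frac{8}{3} e_{1} e_{2} e_{3} - 60 e_{2} e_{3} e_{4}


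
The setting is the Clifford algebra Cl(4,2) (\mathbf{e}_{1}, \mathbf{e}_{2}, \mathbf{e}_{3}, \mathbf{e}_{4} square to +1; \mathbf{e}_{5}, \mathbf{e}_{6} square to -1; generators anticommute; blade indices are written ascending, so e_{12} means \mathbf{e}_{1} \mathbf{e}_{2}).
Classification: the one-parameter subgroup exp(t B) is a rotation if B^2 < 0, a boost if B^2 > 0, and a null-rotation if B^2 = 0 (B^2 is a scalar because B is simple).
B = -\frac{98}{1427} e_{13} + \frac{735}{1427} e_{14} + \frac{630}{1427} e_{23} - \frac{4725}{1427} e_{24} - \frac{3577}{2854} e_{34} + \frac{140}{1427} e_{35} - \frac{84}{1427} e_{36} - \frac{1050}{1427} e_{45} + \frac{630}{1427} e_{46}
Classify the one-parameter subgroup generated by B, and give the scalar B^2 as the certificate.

B^2 term by term: the squares give (-\frac{98}{1427})^2*(e_{13})^2 + (\frac{735}{1427})^2*(e_{14})^2 + (\frac{630}{1427})^2*(e_{23})^2 + (-\frac{4725}{1427})^2*(e_{24})^2 + (-\frac{3577}{2854})^2*(e_{34})^2 + (\frac{140}{1427})^2*(e_{35})^2 + (-\frac{84}{1427})^2*(e_{36})^2 + (-\frac{1050}{1427})^2*(e_{45})^2 + (\frac{630}{1427})^2*(e_{46})^2 = \frac{9604}{2036329}*(-1) + \frac{540225}{2036329}*(-1) + \frac{396900}{2036329}*(-1) + \frac{22325625}{2036329}*(-1) + \frac{12794929}{8145316}*(-1) + \frac{19600}{2036329}*(+1) + \frac{7056}{2036329}*(+1) + \frac{1102500}{2036329}*(+1) + \frac{396900}{2036329}*(+1) = -\frac{49}{4} (each basis 2-blade squares to minus the product of its generators' squares); cross terms between blades sharing an index anticommute and cancel; the commuting (index-disjoint) pairs give grade-4 terms 2*c*c'*(blade product), which cancel blade by blade — e_{1234}: -\frac{926100}{2036329} + \frac{926100}{2036329} = 0; e_{1345}: \frac{205800}{2036329} - \frac{205800}{2036329} = 0; e_{1346}: -\frac{123480}{2036329} + \frac{123480}{2036329} = 0; e_{2345}: -\frac{1323000}{2036329} + \frac{1323000}{2036329} = 0; e_{2346}: \frac{793800}{2036329} - \frac{793800}{2036329} = 0; e_{3456}: -\frac{176400}{2036329} + \frac{176400}{2036329} = 0 — confirming B is simple. So B^2 = -\frac{49}{4}.
Answer: rotation, certificate B^2 = -\frac{49}{4}. The class reads off the invariant scalar -\frac{49}{4} directly.


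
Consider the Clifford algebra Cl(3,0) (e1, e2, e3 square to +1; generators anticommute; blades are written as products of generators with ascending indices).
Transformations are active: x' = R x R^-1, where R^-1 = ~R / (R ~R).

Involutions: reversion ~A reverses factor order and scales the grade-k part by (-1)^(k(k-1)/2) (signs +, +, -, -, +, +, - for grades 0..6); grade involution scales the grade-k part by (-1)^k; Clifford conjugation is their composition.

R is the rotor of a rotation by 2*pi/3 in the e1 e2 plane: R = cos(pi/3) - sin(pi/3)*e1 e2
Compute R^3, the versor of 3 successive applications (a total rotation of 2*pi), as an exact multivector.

Because a rotor carries half the rotation angle, composing 3 copies of this e1 e2-plane rotor multiplies the phase: 3*(pi/3) = pi, hence R^3 = cos(pi) - sin(pi)*e1 e2.
cos(pi) = -1 and sin(pi) = 0, so R^3 = -1. The total rotation 2*pi is 1 full turn, so every vector returns to itself, yet the rotor is -1, on the OTHER sheet of the double cover (an odd number of 2*pi turns).
Answer: -1


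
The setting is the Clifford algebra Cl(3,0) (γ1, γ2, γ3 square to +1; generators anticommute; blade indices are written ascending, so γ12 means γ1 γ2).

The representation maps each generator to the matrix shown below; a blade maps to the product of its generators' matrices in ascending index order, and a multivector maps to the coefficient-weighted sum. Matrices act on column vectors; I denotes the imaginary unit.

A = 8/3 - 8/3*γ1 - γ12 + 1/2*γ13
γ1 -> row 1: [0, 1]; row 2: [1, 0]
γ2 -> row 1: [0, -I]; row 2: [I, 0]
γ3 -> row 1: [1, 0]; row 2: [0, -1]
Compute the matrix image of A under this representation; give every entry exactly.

Bivector images (products of the table entries): rho(γ12) = rho(γ1)rho(γ2) = row 1: [I, 0]; row 2: [0, -I]; rho(γ13) = rho(γ1)rho(γ3) = row 1: [0, -1]; row 2: [1, 0].
M = (8/3)*1 + (-8/3)*rho(γ1) + (-1)*rho(γ12) + (1/2)*rho(γ13), summed entrywise (1 is the identity matrix):
Answer: row 1: [8/3 - I, -19/6]; row 2: [-13/6, 8/3 + I]


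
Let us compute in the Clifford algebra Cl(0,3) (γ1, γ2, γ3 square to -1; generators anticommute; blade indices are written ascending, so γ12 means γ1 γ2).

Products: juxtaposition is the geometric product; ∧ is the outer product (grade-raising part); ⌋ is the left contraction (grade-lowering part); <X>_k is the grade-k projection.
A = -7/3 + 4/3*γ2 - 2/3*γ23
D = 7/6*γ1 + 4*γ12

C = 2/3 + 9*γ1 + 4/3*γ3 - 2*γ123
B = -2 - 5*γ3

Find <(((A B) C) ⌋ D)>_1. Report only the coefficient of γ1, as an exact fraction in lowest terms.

step 1: 14/3 - 6*γ2 + 35/3*γ3 - 16/3*γ23
step 2: -112/9 + 94/3*γ1 + 28/9*γ2 + 14*γ3 + 232/3*γ12 - 93*γ13 - 104/9*γ23 - 172/3*γ123
step 3: -3113/9 - 56/27*γ1 - 376/3*γ2 - 448/9*γ12
step 4: -56/27*γ1 - 376/3*γ2
Answer: -56/27


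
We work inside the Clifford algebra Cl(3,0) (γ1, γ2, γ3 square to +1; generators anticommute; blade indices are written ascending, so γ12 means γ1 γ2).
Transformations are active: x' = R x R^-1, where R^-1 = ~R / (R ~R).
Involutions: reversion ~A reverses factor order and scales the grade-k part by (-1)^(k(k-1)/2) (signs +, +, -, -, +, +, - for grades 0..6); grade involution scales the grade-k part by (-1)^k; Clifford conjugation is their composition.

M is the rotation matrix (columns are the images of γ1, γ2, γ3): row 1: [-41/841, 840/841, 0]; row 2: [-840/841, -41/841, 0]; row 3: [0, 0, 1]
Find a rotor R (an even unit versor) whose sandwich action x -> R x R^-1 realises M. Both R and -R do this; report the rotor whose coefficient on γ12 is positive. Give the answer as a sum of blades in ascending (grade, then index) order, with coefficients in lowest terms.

Method: write R = a + b12*γ12 + b13*γ13 + b23*γ23 with a^2 + b12^2 + b13^2 + b23^2 = 1 (so R^-1 = ~R). Expanding the columns R e_j ~R gives tr M = 4a^2 - 1 and, from the antisymmetric part, M21 - M12 = -4a*b12, M13 - M31 = 4a*b13, M32 - M23 = -4a*b23.
Here tr M = 759/841, so a^2 = (1 + tr M)/4 = 400/841 and a = ±20/29. Taking a = 20/29: M21 - M12 = -1680/841, M13 - M31 = 0, M32 - M23 = 0, giving b12 = 21/29, b13 = 0, b23 = 0, i.e. R = 20/29 + 21/29*γ12.
Its γ12 coefficient is already positive.
Answer: 20/29 + 21/29*γ12. Sheet selection: the two-to-one cover makes ±R indistinguishable at the matrix level (trace 759/841), so uniqueness comes from the required sign on γ12.


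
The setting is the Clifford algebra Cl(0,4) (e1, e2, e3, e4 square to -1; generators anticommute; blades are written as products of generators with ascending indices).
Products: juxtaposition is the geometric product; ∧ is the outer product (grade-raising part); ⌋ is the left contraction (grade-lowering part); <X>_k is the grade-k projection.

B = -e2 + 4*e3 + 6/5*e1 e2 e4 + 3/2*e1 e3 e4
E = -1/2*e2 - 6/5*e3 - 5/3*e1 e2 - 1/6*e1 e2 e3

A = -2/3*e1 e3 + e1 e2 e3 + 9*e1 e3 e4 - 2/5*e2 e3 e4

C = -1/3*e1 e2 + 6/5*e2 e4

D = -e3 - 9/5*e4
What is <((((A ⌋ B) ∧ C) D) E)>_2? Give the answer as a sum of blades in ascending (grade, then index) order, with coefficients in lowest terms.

step 1: 27/2 + e4
step 2: -9/2*e1 e2 + 81/5*e2 e4 - 1/3*e1 e2 e4
step 3: 729/25*e2 - 3/5*e1 e2 + 9/2*e1 e2 e3 + 81/10*e1 e2 e4 + 81/5*e2 e3 e4 - 1/3*e1 e2 e3 e4
step 4: 1283/100 - 489/10*e1 + 37/5*e3 + 121/9*e4 + 27/5*e1 e2 - 711/100*e1 e3 - 27/4*e1 e4 - 4374/125*e2 e3 - 486/25*e2 e4 + 223/36*e3 e4 + 18/25*e1 e2 e3 + 2/5*e1 e2 e4 - 163/6*e1 e3 e4 + 243/25*e1 e2 e3 e4
step 5: 27/5*e1 e2 - 711/100*e1 e3 - 27/4*e1 e4 - 4374/125*e2 e3 - 486/25*e2 e4 + 223/36*e3 e4
Answer: 27/5*e1 e2 - 711/100*e1 e3 - 27/4*e1 e4 - 4374/125*e2 e3 - 486/25*e2 e4 + 223/36*e3 e4


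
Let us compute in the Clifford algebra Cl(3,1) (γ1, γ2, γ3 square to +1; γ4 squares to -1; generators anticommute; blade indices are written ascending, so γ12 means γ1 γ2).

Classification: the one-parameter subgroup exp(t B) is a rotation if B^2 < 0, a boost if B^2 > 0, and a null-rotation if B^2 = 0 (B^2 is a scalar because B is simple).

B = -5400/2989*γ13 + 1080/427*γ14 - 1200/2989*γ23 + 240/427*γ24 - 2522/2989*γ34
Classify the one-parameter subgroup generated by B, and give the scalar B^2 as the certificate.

B^2 term by term: the squares give (-5400/2989)^2*(γ13)^2 + (1080/427)^2*(γ14)^2 + (-1200/2989)^2*(γ23)^2 + (240/427)^2*(γ24)^2 + (-2522/2989)^2*(γ34)^2 = 29160000/8934121*(-1) + 1166400/182329*(+1) + 1440000/8934121*(-1) + 57600/182329*(+1) + 6360484/8934121*(+1) = 4 (each basis 2-blade squares to minus the product of its generators' squares); cross terms between blades sharing an index anticommute and cancel; the commuting (index-disjoint) pairs give grade-4 terms 2*c*c'*(blade product), which cancel blade by blade — γ1234: 2592000/1276303 - 2592000/1276303 = 0 — confirming B is simple. So B^2 = 4.
Answer: boost, certificate B^2 = 4. The scalar 4 is the complete invariant here: its sign names the subgroup type.


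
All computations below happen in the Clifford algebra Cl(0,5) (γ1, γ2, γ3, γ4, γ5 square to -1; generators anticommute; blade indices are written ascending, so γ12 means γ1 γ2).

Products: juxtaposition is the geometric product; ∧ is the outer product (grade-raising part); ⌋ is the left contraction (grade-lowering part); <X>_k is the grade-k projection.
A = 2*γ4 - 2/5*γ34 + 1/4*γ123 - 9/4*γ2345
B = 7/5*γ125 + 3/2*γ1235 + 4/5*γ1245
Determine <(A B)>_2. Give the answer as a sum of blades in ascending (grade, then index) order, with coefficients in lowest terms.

step 1: 3/8*γ5 + 9/5*γ13 - 27/8*γ14 - 7/20*γ35 - 8/5*γ125 + 63/20*γ134 - 1/5*γ345 + 8/25*γ1235 + 11/5*γ1245 - 89/25*γ12345
step 2: 9/5*γ13 - 27/8*γ14 - 7/20*γ35
Answer: 9/5*γ13 - 27/8*γ14 - 7/20*γ35


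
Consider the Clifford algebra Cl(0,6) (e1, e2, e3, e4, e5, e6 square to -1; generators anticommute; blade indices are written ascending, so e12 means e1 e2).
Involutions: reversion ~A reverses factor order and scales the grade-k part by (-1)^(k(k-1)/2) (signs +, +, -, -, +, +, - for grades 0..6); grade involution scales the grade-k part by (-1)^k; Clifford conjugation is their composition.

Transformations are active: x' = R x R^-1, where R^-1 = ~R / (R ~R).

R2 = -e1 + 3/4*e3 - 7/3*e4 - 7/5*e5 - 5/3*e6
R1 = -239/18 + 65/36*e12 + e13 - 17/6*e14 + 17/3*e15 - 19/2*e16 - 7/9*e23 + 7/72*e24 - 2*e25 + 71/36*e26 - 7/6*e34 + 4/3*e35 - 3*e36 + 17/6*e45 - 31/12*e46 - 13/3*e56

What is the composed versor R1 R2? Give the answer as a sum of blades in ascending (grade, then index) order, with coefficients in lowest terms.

Distribute over the terms of R2 (each basis-blade product reordered to ascending indices, repeated generators contracted through their squares):
R1 (-e1) = 239/18*e1 - 65/36*e2 - e3 + 17/6*e4 - 17/3*e5 + 19/2*e6 + 7/9*e123 - 7/72*e124 + 2*e125 - 71/36*e126 + 7/6*e134 - 4/3*e135 + 3*e136 - 17/6*e145 + 31/12*e146 + 13/3*e156
R1 (3/4*e3) = -3/4*e1 + 7/12*e2 - 239/24*e3 - 7/8*e4 + e5 - 9/4*e6 + 65/48*e123 + 17/8*e134 - 17/4*e135 + 57/8*e136 - 7/96*e234 + 3/2*e235 - 71/48*e236 + 17/8*e345 - 31/16*e346 - 13/4*e356
R1 (-7/3*e4) = -119/18*e1 + 49/216*e2 - 49/18*e3 + 1673/54*e4 - 119/18*e5 + 217/36*e6 - 455/108*e124 - 7/3*e134 + 119/9*e145 - 133/6*e146 + 49/27*e234 - 14/3*e245 + 497/108*e246 + 28/9*e345 - 7*e346 + 91/9*e456
R1 (-7/5*e5) = 119/15*e1 - 14/5*e2 + 28/15*e3 + 119/30*e4 + 1673/90*e5 + 91/15*e6 - 91/36*e125 - 7/5*e135 + 119/30*e145 - 133/10*e156 + 49/45*e235 - 49/360*e245 + 497/180*e256 + 49/30*e345 - 21/5*e356 - 217/60*e456
R1 (-5/3*e6) = -95/6*e1 + 355/108*e2 - 5*e3 - 155/36*e4 - 65/9*e5 + 1195/54*e6 - 325/108*e126 - 5/3*e136 + 85/18*e146 - 85/9*e156 + 35/27*e236 - 35/216*e246 + 10/3*e256 + 35/18*e346 - 20/9*e356 - 85/18*e456
Summing the partial products and collecting blades:
Answer: -119/60*e1 - 61/120*e2 - 6053/360*e3 + 35209/1080*e4 + 4/45*e5 + 5599/135*e6 + 307/144*e123 - 931/216*e124 - 19/36*e125 - 269/54*e126 + 23/24*e134 - 419/60*e135 + 203/24*e136 + 646/45*e145 - 535/36*e146 - 1657/90*e156 + 1505/864*e234 + 233/90*e235 - 79/432*e236 - 1729/360*e245 + 959/216*e246 + 1097/180*e256 + 2473/360*e345 - 1007/144*e346 - 1741/180*e356 + 319/180*e456


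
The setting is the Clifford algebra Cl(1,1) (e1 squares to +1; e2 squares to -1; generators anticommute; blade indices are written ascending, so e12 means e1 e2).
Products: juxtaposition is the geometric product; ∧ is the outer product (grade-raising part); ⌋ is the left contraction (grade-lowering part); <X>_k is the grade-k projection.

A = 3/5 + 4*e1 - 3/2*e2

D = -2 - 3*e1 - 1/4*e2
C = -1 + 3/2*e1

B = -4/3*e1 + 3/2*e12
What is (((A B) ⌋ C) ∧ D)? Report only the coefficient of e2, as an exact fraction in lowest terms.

step 1: -16/3 - 61/20*e1 + 6*e2 - 11/10*e12
step 2: 91/120 - 8*e1
step 3: -91/60 + 549/40*e1 - 91/480*e2 + 2*e12
Answer: -91/480


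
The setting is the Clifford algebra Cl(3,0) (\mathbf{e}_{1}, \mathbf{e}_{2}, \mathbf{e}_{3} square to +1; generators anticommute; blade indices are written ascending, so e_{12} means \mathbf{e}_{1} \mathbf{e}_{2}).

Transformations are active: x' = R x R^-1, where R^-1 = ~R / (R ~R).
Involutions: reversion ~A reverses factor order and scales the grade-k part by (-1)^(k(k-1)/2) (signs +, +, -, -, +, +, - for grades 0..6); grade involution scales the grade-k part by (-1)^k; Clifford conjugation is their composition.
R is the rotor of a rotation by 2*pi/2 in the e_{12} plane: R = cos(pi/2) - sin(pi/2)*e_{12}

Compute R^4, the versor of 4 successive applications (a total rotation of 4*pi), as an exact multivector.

The rotor phase is half the rotation angle and phases add under composition, so 4 steps in the e_{12} plane accumulate phase 4*(pi/2) = 2 \pi: R^4 = cos(2 \pi) - sin(2 \pi)*e_{12}.
cos(2 \pi) = 1 and sin(2 \pi) = 0, so R^4 = 1. The total rotation 4*pi is 2 full turns, so every vector returns to itself, yet the rotor is +1, back on the identity sheet (an even number of 2*pi turns).
Answer: 1


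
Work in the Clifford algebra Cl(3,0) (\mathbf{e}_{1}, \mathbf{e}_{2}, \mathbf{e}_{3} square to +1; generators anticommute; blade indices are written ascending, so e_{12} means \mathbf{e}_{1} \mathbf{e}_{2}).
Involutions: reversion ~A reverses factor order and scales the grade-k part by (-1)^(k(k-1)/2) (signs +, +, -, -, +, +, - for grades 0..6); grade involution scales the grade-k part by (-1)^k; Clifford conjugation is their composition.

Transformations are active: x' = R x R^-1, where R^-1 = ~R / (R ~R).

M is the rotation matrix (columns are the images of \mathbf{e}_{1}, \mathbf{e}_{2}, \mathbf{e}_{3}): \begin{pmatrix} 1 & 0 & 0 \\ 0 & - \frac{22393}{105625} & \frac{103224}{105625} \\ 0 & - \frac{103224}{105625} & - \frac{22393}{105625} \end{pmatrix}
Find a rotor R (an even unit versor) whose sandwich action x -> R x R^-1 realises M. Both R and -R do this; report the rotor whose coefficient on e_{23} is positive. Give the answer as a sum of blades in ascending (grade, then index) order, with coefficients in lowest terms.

Method: write R = a + b12*e_{12} + b13*e_{13} + b23*e_{23} with a^2 + b12^2 + b13^2 + b23^2 = 1 (so R^-1 = ~R). Expanding the columns R e_j ~R gives tr M = 4a^2 - 1 and, from the antisymmetric part, M21 - M12 = -4a*b12, M13 - M31 = 4a*b13, M32 - M23 = -4a*b23.
Here tr M = \frac{60839}{105625}, so a^2 = (1 + tr M)/4 = \frac{41616}{105625} and a = ±\frac{204}{325}. Taking a = \frac{204}{325}: M21 - M12 = 0, M13 - M31 = 0, M32 - M23 = -\frac{206448}{105625}, giving b12 = 0, b13 = 0, b23 = \frac{253}{325}, i.e. R = \frac{204}{325} + \frac{253}{325} e_{23}.
Its e_{23} coefficient is already positive.
Answer: \frac{204}{325} + \frac{253}{325} e_{23}. Recall the cover is two-to-one: with M of trace \frac{60839}{105625}, both preimages act alike, and the stated e_{23} sign chooses the sheet.


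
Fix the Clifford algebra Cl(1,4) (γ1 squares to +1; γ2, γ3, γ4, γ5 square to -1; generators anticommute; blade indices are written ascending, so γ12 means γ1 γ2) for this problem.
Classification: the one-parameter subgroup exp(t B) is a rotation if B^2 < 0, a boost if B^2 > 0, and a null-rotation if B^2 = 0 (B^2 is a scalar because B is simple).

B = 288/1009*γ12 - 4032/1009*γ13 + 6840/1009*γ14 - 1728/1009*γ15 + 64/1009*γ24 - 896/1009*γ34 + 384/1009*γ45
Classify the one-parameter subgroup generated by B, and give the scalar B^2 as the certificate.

B^2 term by term: the squares give (288/1009)^2*(γ12)^2 + (-4032/1009)^2*(γ13)^2 + (6840/1009)^2*(γ14)^2 + (-1728/1009)^2*(γ15)^2 + (64/1009)^2*(γ24)^2 + (-896/1009)^2*(γ34)^2 + (384/1009)^2*(γ45)^2 = 82944/1018081*(+1) + 16257024/1018081*(+1) + 46785600/1018081*(+1) + 2985984/1018081*(+1) + 4096/1018081*(-1) + 802816/1018081*(-1) + 147456/1018081*(-1) = 64 (each basis 2-blade squares to minus the product of its generators' squares); cross terms between blades sharing an index anticommute and cancel; the commuting (index-disjoint) pairs give grade-4 terms 2*c*c'*(blade product), which cancel blade by blade — γ1234: -516096/1018081 + 516096/1018081 = 0; γ1245: 221184/1018081 - 221184/1018081 = 0; γ1345: -3096576/1018081 + 3096576/1018081 = 0 — confirming B is simple. So B^2 = 64.
Answer: boost, certificate B^2 = 64. Check the certificate: B^2 = 64, and that sign is decisive whatever form B takes.


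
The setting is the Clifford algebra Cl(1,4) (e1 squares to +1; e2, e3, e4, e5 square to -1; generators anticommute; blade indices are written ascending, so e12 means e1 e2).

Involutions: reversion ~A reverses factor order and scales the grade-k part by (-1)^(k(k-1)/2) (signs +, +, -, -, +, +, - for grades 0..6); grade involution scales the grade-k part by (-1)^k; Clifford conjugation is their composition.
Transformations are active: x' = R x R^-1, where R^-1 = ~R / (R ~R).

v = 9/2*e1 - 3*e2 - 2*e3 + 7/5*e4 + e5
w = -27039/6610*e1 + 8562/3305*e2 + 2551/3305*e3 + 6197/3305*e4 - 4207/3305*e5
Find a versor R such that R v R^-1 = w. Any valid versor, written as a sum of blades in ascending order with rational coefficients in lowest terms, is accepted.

Reasoning: v^2 = w^2 = 429/100 since conjugation preserves the quadratic form; R = v + w = 1353/3305*e1 - 1353/3305*e2 - 4059/3305*e3 + 10824/3305*e4 - 902/3305*e5 is then valid when invertible, keeping its own part and reversing (v - w)/2.
Answer: 1353/3305*e1 - 1353/3305*e2 - 4059/3305*e3 + 10824/3305*e4 - 902/3305*e5
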